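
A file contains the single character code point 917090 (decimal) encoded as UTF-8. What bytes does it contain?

U+DFE62 = 0xDFE62 = 917090 decimal. In range U+10000–U+10FFFF → 4-byte form: 11110xxx 10xxxxxx 10xxxxxx 10xxxxxx.
Binary (21 bits): 011011111111001100010.
Split 3+6+6+6: 011 | 011111 | 111001 | 100010.
Byte 1: 11110011 = 0xF3.
Byte 2: 10011111 = 0x9F.
Byte 3: 10111001 = 0xB9.
Byte 4: 10100010 = 0xA2.

F3 9F B9 A2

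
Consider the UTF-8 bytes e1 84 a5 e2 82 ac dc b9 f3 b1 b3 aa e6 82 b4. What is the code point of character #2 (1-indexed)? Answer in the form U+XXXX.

Offset 0: leading byte 0xE1 = 11100001 → 3-byte char #1 = E1 84 A5.
Offset 3: leading byte 0xE2 = 11100010 → 3-byte char #2 = E2 82 AC.
Leading byte 0xE2 = 11100010 matches 1110xxxx → 3-byte sequence.
Byte 1: 0xE2 = 11100010, payload 0010 (4 bits).
Byte 2: 0x82 = 10000010 (10xxxxxx ✓), payload 000010.
Byte 3: 0xAC = 10101100 (10xxxxxx ✓), payload 101100.
Concatenate: 0010000010101100 = 0x20AC (16 bits → U+20AC).

U+20AC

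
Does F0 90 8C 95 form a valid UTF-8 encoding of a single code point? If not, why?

Leading byte 0xF0 = 11110000 → 4-byte form.
Continuation bytes 0x90=10010000, 0x8C=10001100, 0x95=10010101 all match 10xxxxxx.
Decoded value 0x10315 is ≥ 0x10000 (shortest form) and not a surrogate.

valid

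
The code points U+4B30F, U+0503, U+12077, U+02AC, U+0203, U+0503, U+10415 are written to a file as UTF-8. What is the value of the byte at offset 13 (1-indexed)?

1-indexed offset 13 is 0-indexed offset 12.
U+4B30F → 4-byte form F1 8B 8C 8F at offsets 0–3.
U+0503 → 2-byte form D4 83 at offsets 4–5.
U+12077 → 4-byte form F0 92 81 B7 at offsets 6–9.
U+02AC → 2-byte form CA AC at offsets 10–11.
U+0203 → 2-byte form C8 83 at offsets 12–13.
Offset 12 falls in char 5's range; it's byte 1 of C8 83 = 0xC8.

0xC8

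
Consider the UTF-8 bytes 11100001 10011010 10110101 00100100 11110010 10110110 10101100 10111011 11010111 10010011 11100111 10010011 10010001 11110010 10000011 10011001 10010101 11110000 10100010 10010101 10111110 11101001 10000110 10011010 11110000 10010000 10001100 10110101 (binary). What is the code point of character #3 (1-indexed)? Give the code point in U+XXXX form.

U+B6B3B

Offset 0: leading byte 0xE1 = 11100001 → 3-byte char #1 = E1 9A B5.
Offset 3: leading byte 0x24 = 00100100 → 1-byte char #2 = 24.
Offset 4: leading byte 0xF2 = 11110010 → 4-byte char #3 = F2 B6 AC BB.
Leading byte 0xF2 = 11110010 matches 11110xxx → 4-byte sequence.
Byte 1: 0xF2 = 11110010, payload 010 (3 bits).
Byte 2: 0xB6 = 10110110 (10xxxxxx ✓), payload 110110.
Byte 3: 0xAC = 10101100 (10xxxxxx ✓), payload 101100.
Byte 4: 0xBB = 10111011 (10xxxxxx ✓), payload 111011.
Concatenate: 010110110101100111011 = 0xB6B3B (21 bits → U+B6B3B).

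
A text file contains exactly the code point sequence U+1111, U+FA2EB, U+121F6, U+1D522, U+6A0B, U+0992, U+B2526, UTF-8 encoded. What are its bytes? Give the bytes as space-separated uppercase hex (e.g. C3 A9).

E1 84 91 F3 BA 8B AB F0 92 87 B6 F0 9D 94 A2 E6 A8 8B E0 A6 92 F2 B2 94 A6

U+1111: 3-byte form → E1 84 91.
U+FA2EB: 4-byte form → F3 BA 8B AB.
U+121F6: 4-byte form → F0 92 87 B6.
U+1D522: 4-byte form → F0 9D 94 A2.
U+6A0B: 3-byte form → E6 A8 8B.
U+0992: 3-byte form → E0 A6 92.
U+B2526: 4-byte form → F2 B2 94 A6.
Concatenated (25 bytes): E1 84 91 F3 BA 8B AB F0 92 87 B6 F0 9D 94 A2 E6 A8 8B E0 A6 92 F2 B2 94 A6.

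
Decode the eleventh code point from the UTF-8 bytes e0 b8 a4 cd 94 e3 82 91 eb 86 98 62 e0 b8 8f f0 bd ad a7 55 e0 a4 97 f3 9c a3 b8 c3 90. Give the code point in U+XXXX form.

Offset 0: leading byte 0xE0 = 11100000 → 3-byte char #1 = E0 B8 A4.
Offset 3: leading byte 0xCD = 11001101 → 2-byte char #2 = CD 94.
Offset 5: leading byte 0xE3 = 11100011 → 3-byte char #3 = E3 82 91.
Offset 8: leading byte 0xEB = 11101011 → 3-byte char #4 = EB 86 98.
Offset 11: leading byte 0x62 = 01100010 → 1-byte char #5 = 62.
Offset 12: leading byte 0xE0 = 11100000 → 3-byte char #6 = E0 B8 8F.
Offset 15: leading byte 0xF0 = 11110000 → 4-byte char #7 = F0 BD AD A7.
Offset 19: leading byte 0x55 = 01010101 → 1-byte char #8 = 55.
Offset 20: leading byte 0xE0 = 11100000 → 3-byte char #9 = E0 A4 97.
Offset 23: leading byte 0xF3 = 11110011 → 4-byte char #10 = F3 9C A3 B8.
Offset 27: leading byte 0xC3 = 11000011 → 2-byte char #11 = C3 90.
Leading byte 0xC3 = 11000011 matches 110xxxxx → 2-byte sequence.
Byte 1: 0xC3 = 11000011, payload 00011 (5 bits).
Byte 2: 0x90 = 10010000 (10xxxxxx ✓), payload 010000.
Concatenate: 00011010000 = 0xD0 (11 bits → U+00D0).

U+00D0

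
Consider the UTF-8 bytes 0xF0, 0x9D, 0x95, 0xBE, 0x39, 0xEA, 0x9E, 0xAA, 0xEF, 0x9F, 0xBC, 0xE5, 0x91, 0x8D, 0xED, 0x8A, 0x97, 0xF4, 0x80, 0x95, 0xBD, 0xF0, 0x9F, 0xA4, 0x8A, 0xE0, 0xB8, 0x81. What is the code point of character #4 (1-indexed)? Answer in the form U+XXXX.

U+F7FC

Offset 0: leading byte 0xF0 = 11110000 → 4-byte char #1 = F0 9D 95 BE.
Offset 4: leading byte 0x39 = 00111001 → 1-byte char #2 = 39.
Offset 5: leading byte 0xEA = 11101010 → 3-byte char #3 = EA 9E AA.
Offset 8: leading byte 0xEF = 11101111 → 3-byte char #4 = EF 9F BC.
Leading byte 0xEF = 11101111 matches 1110xxxx → 3-byte sequence.
Byte 1: 0xEF = 11101111, payload 1111 (4 bits).
Byte 2: 0x9F = 10011111 (10xxxxxx ✓), payload 011111.
Byte 3: 0xBC = 10111100 (10xxxxxx ✓), payload 111100.
Concatenate: 1111011111111100 = 0xF7FC (16 bits → U+F7FC).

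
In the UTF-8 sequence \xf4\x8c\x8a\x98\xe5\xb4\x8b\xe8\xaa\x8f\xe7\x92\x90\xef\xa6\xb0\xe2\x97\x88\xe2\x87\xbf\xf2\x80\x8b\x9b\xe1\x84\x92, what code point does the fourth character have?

U+7490

Offset 0: leading byte 0xF4 = 11110100 → 4-byte char #1 = F4 8C 8A 98.
Offset 4: leading byte 0xE5 = 11100101 → 3-byte char #2 = E5 B4 8B.
Offset 7: leading byte 0xE8 = 11101000 → 3-byte char #3 = E8 AA 8F.
Offset 10: leading byte 0xE7 = 11100111 → 3-byte char #4 = E7 92 90.
Leading byte 0xE7 = 11100111 matches 1110xxxx → 3-byte sequence.
Byte 1: 0xE7 = 11100111, payload 0111 (4 bits).
Byte 2: 0x92 = 10010010 (10xxxxxx ✓), payload 010010.
Byte 3: 0x90 = 10010000 (10xxxxxx ✓), payload 010000.
Concatenate: 0111010010010000 = 0x7490 (16 bits → U+7490).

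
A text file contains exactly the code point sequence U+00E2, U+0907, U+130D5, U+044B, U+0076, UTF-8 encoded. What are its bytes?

C3 A2 E0 A4 87 F0 93 83 95 D1 8B 76

U+00E2: 2-byte form → C3 A2.
U+0907: 3-byte form → E0 A4 87.
U+130D5: 4-byte form → F0 93 83 95.
U+044B: 2-byte form → D1 8B.
U+0076: 1-byte form → 76.
Concatenated (12 bytes): C3 A2 E0 A4 87 F0 93 83 95 D1 8B 76.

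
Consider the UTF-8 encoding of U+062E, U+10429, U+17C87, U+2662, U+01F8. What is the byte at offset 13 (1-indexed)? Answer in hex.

1-indexed offset 13 is 0-indexed offset 12.
U+062E → 2-byte form D8 AE at offsets 0–1.
U+10429 → 4-byte form F0 90 90 A9 at offsets 2–5.
U+17C87 → 4-byte form F0 97 B2 87 at offsets 6–9.
U+2662 → 3-byte form E2 99 A2 at offsets 10–12.
Offset 12 falls in char 4's range; it's byte 3 of E2 99 A2 = 0xA2.

0xA2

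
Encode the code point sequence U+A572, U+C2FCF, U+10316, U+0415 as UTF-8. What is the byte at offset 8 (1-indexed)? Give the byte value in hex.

1-indexed offset 8 is 0-indexed offset 7.
U+A572 → 3-byte form EA 95 B2 at offsets 0–2.
U+C2FCF → 4-byte form F3 82 BF 8F at offsets 3–6.
U+10316 → 4-byte form F0 90 8C 96 at offsets 7–10.
Offset 7 falls in char 3's range; it's byte 1 of F0 90 8C 96 = 0xF0.

0xF0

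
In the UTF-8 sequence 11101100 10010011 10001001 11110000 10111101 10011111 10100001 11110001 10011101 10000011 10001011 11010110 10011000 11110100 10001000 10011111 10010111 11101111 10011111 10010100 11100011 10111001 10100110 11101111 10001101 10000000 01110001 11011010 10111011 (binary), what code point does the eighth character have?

Offset 0: leading byte 0xEC = 11101100 → 3-byte char #1 = EC 93 89.
Offset 3: leading byte 0xF0 = 11110000 → 4-byte char #2 = F0 BD 9F A1.
Offset 7: leading byte 0xF1 = 11110001 → 4-byte char #3 = F1 9D 83 8B.
Offset 11: leading byte 0xD6 = 11010110 → 2-byte char #4 = D6 98.
Offset 13: leading byte 0xF4 = 11110100 → 4-byte char #5 = F4 88 9F 97.
Offset 17: leading byte 0xEF = 11101111 → 3-byte char #6 = EF 9F 94.
Offset 20: leading byte 0xE3 = 11100011 → 3-byte char #7 = E3 B9 A6.
Offset 23: leading byte 0xEF = 11101111 → 3-byte char #8 = EF 8D 80.
Leading byte 0xEF = 11101111 matches 1110xxxx → 3-byte sequence.
Byte 1: 0xEF = 11101111, payload 1111 (4 bits).
Byte 2: 0x8D = 10001101 (10xxxxxx ✓), payload 001101.
Byte 3: 0x80 = 10000000 (10xxxxxx ✓), payload 000000.
Concatenate: 1111001101000000 = 0xF340 (16 bits → U+F340).

U+F340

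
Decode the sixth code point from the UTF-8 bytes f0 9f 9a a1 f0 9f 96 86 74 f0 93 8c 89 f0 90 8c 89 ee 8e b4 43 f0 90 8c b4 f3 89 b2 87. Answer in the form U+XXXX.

U+E3B4

Offset 0: leading byte 0xF0 = 11110000 → 4-byte char #1 = F0 9F 9A A1.
Offset 4: leading byte 0xF0 = 11110000 → 4-byte char #2 = F0 9F 96 86.
Offset 8: leading byte 0x74 = 01110100 → 1-byte char #3 = 74.
Offset 9: leading byte 0xF0 = 11110000 → 4-byte char #4 = F0 93 8C 89.
Offset 13: leading byte 0xF0 = 11110000 → 4-byte char #5 = F0 90 8C 89.
Offset 17: leading byte 0xEE = 11101110 → 3-byte char #6 = EE 8E B4.
Leading byte 0xEE = 11101110 matches 1110xxxx → 3-byte sequence.
Byte 1: 0xEE = 11101110, payload 1110 (4 bits).
Byte 2: 0x8E = 10001110 (10xxxxxx ✓), payload 001110.
Byte 3: 0xB4 = 10110100 (10xxxxxx ✓), payload 110100.
Concatenate: 1110001110110100 = 0xE3B4 (16 bits → U+E3B4).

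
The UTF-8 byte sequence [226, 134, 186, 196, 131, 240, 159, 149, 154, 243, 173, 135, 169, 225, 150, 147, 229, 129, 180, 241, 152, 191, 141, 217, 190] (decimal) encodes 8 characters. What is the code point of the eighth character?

U+067E

Offset 0: leading byte 0xE2 = 11100010 → 3-byte char #1 = E2 86 BA.
Offset 3: leading byte 0xC4 = 11000100 → 2-byte char #2 = C4 83.
Offset 5: leading byte 0xF0 = 11110000 → 4-byte char #3 = F0 9F 95 9A.
Offset 9: leading byte 0xF3 = 11110011 → 4-byte char #4 = F3 AD 87 A9.
Offset 13: leading byte 0xE1 = 11100001 → 3-byte char #5 = E1 96 93.
Offset 16: leading byte 0xE5 = 11100101 → 3-byte char #6 = E5 81 B4.
Offset 19: leading byte 0xF1 = 11110001 → 4-byte char #7 = F1 98 BF 8D.
Offset 23: leading byte 0xD9 = 11011001 → 2-byte char #8 = D9 BE.
Leading byte 0xD9 = 11011001 matches 110xxxxx → 2-byte sequence.
Byte 1: 0xD9 = 11011001, payload 11001 (5 bits).
Byte 2: 0xBE = 10111110 (10xxxxxx ✓), payload 111110.
Concatenate: 11001111110 = 0x67E (11 bits → U+067E).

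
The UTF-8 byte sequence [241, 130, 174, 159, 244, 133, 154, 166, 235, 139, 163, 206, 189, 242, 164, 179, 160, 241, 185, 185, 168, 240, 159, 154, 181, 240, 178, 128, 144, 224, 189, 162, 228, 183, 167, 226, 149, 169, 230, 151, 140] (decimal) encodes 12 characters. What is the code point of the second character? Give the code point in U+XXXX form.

Offset 0: leading byte 0xF1 = 11110001 → 4-byte char #1 = F1 82 AE 9F.
Offset 4: leading byte 0xF4 = 11110100 → 4-byte char #2 = F4 85 9A A6.
Leading byte 0xF4 = 11110100 matches 11110xxx → 4-byte sequence.
Byte 1: 0xF4 = 11110100, payload 100 (3 bits).
Byte 2: 0x85 = 10000101 (10xxxxxx ✓), payload 000101.
Byte 3: 0x9A = 10011010 (10xxxxxx ✓), payload 011010.
Byte 4: 0xA6 = 10100110 (10xxxxxx ✓), payload 100110.
Concatenate: 100000101011010100110 = 0x1056A6 (21 bits → U+1056A6).

U+1056A6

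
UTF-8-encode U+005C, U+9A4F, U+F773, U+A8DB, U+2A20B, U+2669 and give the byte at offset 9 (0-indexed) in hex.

0x9B

U+005C → 1-byte form 5C at offsets 0–0.
U+9A4F → 3-byte form E9 A9 8F at offsets 1–3.
U+F773 → 3-byte form EF 9D B3 at offsets 4–6.
U+A8DB → 3-byte form EA A3 9B at offsets 7–9.
Offset 9 falls in char 4's range; it's byte 3 of EA A3 9B = 0x9B.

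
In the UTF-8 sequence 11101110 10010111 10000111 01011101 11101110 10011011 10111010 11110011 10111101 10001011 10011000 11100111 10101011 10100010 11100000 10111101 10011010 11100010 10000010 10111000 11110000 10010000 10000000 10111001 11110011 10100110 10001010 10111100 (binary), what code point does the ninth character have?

U+E62BC

Offset 0: leading byte 0xEE = 11101110 → 3-byte char #1 = EE 97 87.
Offset 3: leading byte 0x5D = 01011101 → 1-byte char #2 = 5D.
Offset 4: leading byte 0xEE = 11101110 → 3-byte char #3 = EE 9B BA.
Offset 7: leading byte 0xF3 = 11110011 → 4-byte char #4 = F3 BD 8B 98.
Offset 11: leading byte 0xE7 = 11100111 → 3-byte char #5 = E7 AB A2.
Offset 14: leading byte 0xE0 = 11100000 → 3-byte char #6 = E0 BD 9A.
Offset 17: leading byte 0xE2 = 11100010 → 3-byte char #7 = E2 82 B8.
Offset 20: leading byte 0xF0 = 11110000 → 4-byte char #8 = F0 90 80 B9.
Offset 24: leading byte 0xF3 = 11110011 → 4-byte char #9 = F3 A6 8A BC.
Leading byte 0xF3 = 11110011 matches 11110xxx → 4-byte sequence.
Byte 1: 0xF3 = 11110011, payload 011 (3 bits).
Byte 2: 0xA6 = 10100110 (10xxxxxx ✓), payload 100110.
Byte 3: 0x8A = 10001010 (10xxxxxx ✓), payload 001010.
Byte 4: 0xBC = 10111100 (10xxxxxx ✓), payload 111100.
Concatenate: 011100110001010111100 = 0xE62BC (21 bits → U+E62BC).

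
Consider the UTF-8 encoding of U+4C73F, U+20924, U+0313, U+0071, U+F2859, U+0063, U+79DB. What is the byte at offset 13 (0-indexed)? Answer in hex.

U+4C73F → 4-byte form F1 8C 9C BF at offsets 0–3.
U+20924 → 4-byte form F0 A0 A4 A4 at offsets 4–7.
U+0313 → 2-byte form CC 93 at offsets 8–9.
U+0071 → 1-byte form 71 at offsets 10–10.
U+F2859 → 4-byte form F3 B2 A1 99 at offsets 11–14.
Offset 13 falls in char 5's range; it's byte 3 of F3 B2 A1 99 = 0xA1.

0xA1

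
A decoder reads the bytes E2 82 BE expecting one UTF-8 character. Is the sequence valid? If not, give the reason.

valid

Leading byte 0xE2 = 11100010 → 3-byte form.
Continuation bytes 0x82=10000010, 0xBE=10111110 all match 10xxxxxx.
Decoded value 0x20BE is ≥ 0x800 (shortest form) and not a surrogate.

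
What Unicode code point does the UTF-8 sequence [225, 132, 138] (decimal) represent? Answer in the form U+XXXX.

U+110A

Leading byte 0xE1 = 11100001 matches 1110xxxx → 3-byte sequence.
Byte 1: 0xE1 = 11100001, payload 0001 (4 bits).
Byte 2: 0x84 = 10000100 (10xxxxxx ✓), payload 000100.
Byte 3: 0x8A = 10001010 (10xxxxxx ✓), payload 001010.
Concatenate: 0001000100001010 = 0x110A (16 bits → U+110A).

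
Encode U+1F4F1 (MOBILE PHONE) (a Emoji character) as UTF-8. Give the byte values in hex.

U+1F4F1 = 0x1F4F1 = 128241 decimal. In range U+10000–U+10FFFF → 4-byte form: 11110xxx 10xxxxxx 10xxxxxx 10xxxxxx.
Binary (21 bits): 000011111010011110001.
Split 3+6+6+6: 000 | 011111 | 010011 | 110001.
Byte 1: 11110000 = 0xF0.
Byte 2: 10011111 = 0x9F.
Byte 3: 10010011 = 0x93.
Byte 4: 10110001 = 0xB1.

F0 9F 93 B1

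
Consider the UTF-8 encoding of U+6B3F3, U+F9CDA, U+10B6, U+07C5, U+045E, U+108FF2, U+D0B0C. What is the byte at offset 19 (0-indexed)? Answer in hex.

0xF3

U+6B3F3 → 4-byte form F1 AB 8F B3 at offsets 0–3.
U+F9CDA → 4-byte form F3 B9 B3 9A at offsets 4–7.
U+10B6 → 3-byte form E1 82 B6 at offsets 8–10.
U+07C5 → 2-byte form DF 85 at offsets 11–12.
U+045E → 2-byte form D1 9E at offsets 13–14.
U+108FF2 → 4-byte form F4 88 BF B2 at offsets 15–18.
U+D0B0C → 4-byte form F3 90 AC 8C at offsets 19–22.
Offset 19 falls in char 7's range; it's byte 1 of F3 90 AC 8C = 0xF3.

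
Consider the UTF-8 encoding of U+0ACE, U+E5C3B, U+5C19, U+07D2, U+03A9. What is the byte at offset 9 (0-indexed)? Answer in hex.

0x99

U+0ACE → 3-byte form E0 AB 8E at offsets 0–2.
U+E5C3B → 4-byte form F3 A5 B0 BB at offsets 3–6.
U+5C19 → 3-byte form E5 B0 99 at offsets 7–9.
Offset 9 falls in char 3's range; it's byte 3 of E5 B0 99 = 0x99.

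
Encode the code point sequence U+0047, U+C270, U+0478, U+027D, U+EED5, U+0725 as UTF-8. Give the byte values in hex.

47 EC 89 B0 D1 B8 C9 BD EE BB 95 DC A5

U+0047: 1-byte form → 47.
U+C270: 3-byte form → EC 89 B0.
U+0478: 2-byte form → D1 B8.
U+027D: 2-byte form → C9 BD.
U+EED5: 3-byte form → EE BB 95.
U+0725: 2-byte form → DC A5.
Concatenated (13 bytes): 47 EC 89 B0 D1 B8 C9 BD EE BB 95 DC A5.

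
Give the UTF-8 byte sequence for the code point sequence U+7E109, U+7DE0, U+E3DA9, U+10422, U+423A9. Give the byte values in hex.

F1 BE 84 89 E7 B7 A0 F3 A3 B6 A9 F0 90 90 A2 F1 82 8E A9

U+7E109: 4-byte form → F1 BE 84 89.
U+7DE0: 3-byte form → E7 B7 A0.
U+E3DA9: 4-byte form → F3 A3 B6 A9.
U+10422: 4-byte form → F0 90 90 A2.
U+423A9: 4-byte form → F1 82 8E A9.
Concatenated (19 bytes): F1 BE 84 89 E7 B7 A0 F3 A3 B6 A9 F0 90 90 A2 F1 82 8E A9.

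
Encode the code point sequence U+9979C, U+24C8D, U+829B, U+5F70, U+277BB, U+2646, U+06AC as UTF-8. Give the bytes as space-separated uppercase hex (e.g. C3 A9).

U+9979C: 4-byte form → F2 99 9E 9C.
U+24C8D: 4-byte form → F0 A4 B2 8D.
U+829B: 3-byte form → E8 8A 9B.
U+5F70: 3-byte form → E5 BD B0.
U+277BB: 4-byte form → F0 A7 9E BB.
U+2646: 3-byte form → E2 99 86.
U+06AC: 2-byte form → DA AC.
Concatenated (23 bytes): F2 99 9E 9C F0 A4 B2 8D E8 8A 9B E5 BD B0 F0 A7 9E BB E2 99 86 DA AC.

F2 99 9E 9C F0 A4 B2 8D E8 8A 9B E5 BD B0 F0 A7 9E BB E2 99 86 DA AC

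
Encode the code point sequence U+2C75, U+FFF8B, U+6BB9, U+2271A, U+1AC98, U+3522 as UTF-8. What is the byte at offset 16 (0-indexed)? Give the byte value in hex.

0xB2

U+2C75 → 3-byte form E2 B1 B5 at offsets 0–2.
U+FFF8B → 4-byte form F3 BF BE 8B at offsets 3–6.
U+6BB9 → 3-byte form E6 AE B9 at offsets 7–9.
U+2271A → 4-byte form F0 A2 9C 9A at offsets 10–13.
U+1AC98 → 4-byte form F0 9A B2 98 at offsets 14–17.
Offset 16 falls in char 5's range; it's byte 3 of F0 9A B2 98 = 0xB2.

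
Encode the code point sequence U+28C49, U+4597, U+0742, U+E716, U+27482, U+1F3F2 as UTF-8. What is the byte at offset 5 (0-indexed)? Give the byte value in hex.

U+28C49 → 4-byte form F0 A8 B1 89 at offsets 0–3.
U+4597 → 3-byte form E4 96 97 at offsets 4–6.
Offset 5 falls in char 2's range; it's byte 2 of E4 96 97 = 0x96.

0x96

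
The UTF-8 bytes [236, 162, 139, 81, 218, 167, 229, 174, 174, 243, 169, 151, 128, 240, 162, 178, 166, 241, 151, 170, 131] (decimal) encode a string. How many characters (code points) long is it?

Byte at offset 0: 0xEC = 11101100 → 3-byte char (#1). Advance 3.
Byte at offset 3: 0x51 = 01010001 → 1-byte char (#2). Advance 1.
Byte at offset 4: 0xDA = 11011010 → 2-byte char (#3). Advance 2.
Byte at offset 6: 0xE5 = 11100101 → 3-byte char (#4). Advance 3.
Byte at offset 9: 0xF3 = 11110011 → 4-byte char (#5). Advance 4.
Byte at offset 13: 0xF0 = 11110000 → 4-byte char (#6). Advance 4.
Byte at offset 17: 0xF1 = 11110001 → 4-byte char (#7). Advance 4.
Reached end at offset 21 after 7 code points.

7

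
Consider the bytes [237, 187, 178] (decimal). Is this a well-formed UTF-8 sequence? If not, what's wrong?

Structurally a 3-byte sequence; payload = 0xDEF2.
But 0xDEF2 is in U+D800–U+DFFF, the surrogate range. Surrogates are not Unicode scalar values and are forbidden in UTF-8.

invalid (encodes a surrogate (U+D800–U+DFFF))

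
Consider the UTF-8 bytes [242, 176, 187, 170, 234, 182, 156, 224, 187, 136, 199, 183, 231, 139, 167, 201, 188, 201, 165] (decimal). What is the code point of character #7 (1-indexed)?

U+0265

Offset 0: leading byte 0xF2 = 11110010 → 4-byte char #1 = F2 B0 BB AA.
Offset 4: leading byte 0xEA = 11101010 → 3-byte char #2 = EA B6 9C.
Offset 7: leading byte 0xE0 = 11100000 → 3-byte char #3 = E0 BB 88.
Offset 10: leading byte 0xC7 = 11000111 → 2-byte char #4 = C7 B7.
Offset 12: leading byte 0xE7 = 11100111 → 3-byte char #5 = E7 8B A7.
Offset 15: leading byte 0xC9 = 11001001 → 2-byte char #6 = C9 BC.
Offset 17: leading byte 0xC9 = 11001001 → 2-byte char #7 = C9 A5.
Leading byte 0xC9 = 11001001 matches 110xxxxx → 2-byte sequence.
Byte 1: 0xC9 = 11001001, payload 01001 (5 bits).
Byte 2: 0xA5 = 10100101 (10xxxxxx ✓), payload 100101.
Concatenate: 01001100101 = 0x265 (11 bits → U+0265).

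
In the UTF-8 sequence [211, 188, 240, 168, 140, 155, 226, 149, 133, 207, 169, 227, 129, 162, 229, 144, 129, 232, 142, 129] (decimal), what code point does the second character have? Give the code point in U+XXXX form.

U+2831B

Offset 0: leading byte 0xD3 = 11010011 → 2-byte char #1 = D3 BC.
Offset 2: leading byte 0xF0 = 11110000 → 4-byte char #2 = F0 A8 8C 9B.
Leading byte 0xF0 = 11110000 matches 11110xxx → 4-byte sequence.
Byte 1: 0xF0 = 11110000, payload 000 (3 bits).
Byte 2: 0xA8 = 10101000 (10xxxxxx ✓), payload 101000.
Byte 3: 0x8C = 10001100 (10xxxxxx ✓), payload 001100.
Byte 4: 0x9B = 10011011 (10xxxxxx ✓), payload 011011.
Concatenate: 000101000001100011011 = 0x2831B (21 bits → U+2831B).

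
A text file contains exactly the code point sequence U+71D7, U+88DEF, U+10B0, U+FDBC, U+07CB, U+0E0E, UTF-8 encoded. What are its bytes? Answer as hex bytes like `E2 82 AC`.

U+71D7: 3-byte form → E7 87 97.
U+88DEF: 4-byte form → F2 88 B7 AF.
U+10B0: 3-byte form → E1 82 B0.
U+FDBC: 3-byte form → EF B6 BC.
U+07CB: 2-byte form → DF 8B.
U+0E0E: 3-byte form → E0 B8 8E.
Concatenated (18 bytes): E7 87 97 F2 88 B7 AF E1 82 B0 EF B6 BC DF 8B E0 B8 8E.

E7 87 97 F2 88 B7 AF E1 82 B0 EF B6 BC DF 8B E0 B8 8E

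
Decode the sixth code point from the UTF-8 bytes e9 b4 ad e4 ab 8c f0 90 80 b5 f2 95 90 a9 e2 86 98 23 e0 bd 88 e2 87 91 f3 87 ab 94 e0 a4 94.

U+0023

Offset 0: leading byte 0xE9 = 11101001 → 3-byte char #1 = E9 B4 AD.
Offset 3: leading byte 0xE4 = 11100100 → 3-byte char #2 = E4 AB 8C.
Offset 6: leading byte 0xF0 = 11110000 → 4-byte char #3 = F0 90 80 B5.
Offset 10: leading byte 0xF2 = 11110010 → 4-byte char #4 = F2 95 90 A9.
Offset 14: leading byte 0xE2 = 11100010 → 3-byte char #5 = E2 86 98.
Offset 17: leading byte 0x23 = 00100011 → 1-byte char #6 = 23.
Leading byte 0x23 = 00100011 matches 0xxxxxxx → 1-byte sequence.
Byte 1: 0x23 = 00100011, payload 0100011 (7 bits).
Concatenate: 0100011 = 0x23 (7 bits → U+0023).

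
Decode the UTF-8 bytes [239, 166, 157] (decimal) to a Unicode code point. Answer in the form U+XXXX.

Leading byte 0xEF = 11101111 matches 1110xxxx → 3-byte sequence.
Byte 1: 0xEF = 11101111, payload 1111 (4 bits).
Byte 2: 0xA6 = 10100110 (10xxxxxx ✓), payload 100110.
Byte 3: 0x9D = 10011101 (10xxxxxx ✓), payload 011101.
Concatenate: 1111100110011101 = 0xF99D (16 bits → U+F99D).

U+F99D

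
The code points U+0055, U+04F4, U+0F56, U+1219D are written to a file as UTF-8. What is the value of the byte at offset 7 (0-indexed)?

0x92

U+0055 → 1-byte form 55 at offsets 0–0.
U+04F4 → 2-byte form D3 B4 at offsets 1–2.
U+0F56 → 3-byte form E0 BD 96 at offsets 3–5.
U+1219D → 4-byte form F0 92 86 9D at offsets 6–9.
Offset 7 falls in char 4's range; it's byte 2 of F0 92 86 9D = 0x92.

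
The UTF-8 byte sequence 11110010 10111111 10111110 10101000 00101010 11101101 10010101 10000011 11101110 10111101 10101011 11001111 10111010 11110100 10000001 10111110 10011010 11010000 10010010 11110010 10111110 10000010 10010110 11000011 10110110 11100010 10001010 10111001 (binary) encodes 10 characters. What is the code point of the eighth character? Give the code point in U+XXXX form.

Offset 0: leading byte 0xF2 = 11110010 → 4-byte char #1 = F2 BF BE A8.
Offset 4: leading byte 0x2A = 00101010 → 1-byte char #2 = 2A.
Offset 5: leading byte 0xED = 11101101 → 3-byte char #3 = ED 95 83.
Offset 8: leading byte 0xEE = 11101110 → 3-byte char #4 = EE BD AB.
Offset 11: leading byte 0xCF = 11001111 → 2-byte char #5 = CF BA.
Offset 13: leading byte 0xF4 = 11110100 → 4-byte char #6 = F4 81 BE 9A.
Offset 17: leading byte 0xD0 = 11010000 → 2-byte char #7 = D0 92.
Offset 19: leading byte 0xF2 = 11110010 → 4-byte char #8 = F2 BE 82 96.
Leading byte 0xF2 = 11110010 matches 11110xxx → 4-byte sequence.
Byte 1: 0xF2 = 11110010, payload 010 (3 bits).
Byte 2: 0xBE = 10111110 (10xxxxxx ✓), payload 111110.
Byte 3: 0x82 = 10000010 (10xxxxxx ✓), payload 000010.
Byte 4: 0x96 = 10010110 (10xxxxxx ✓), payload 010110.
Concatenate: 010111110000010010110 = 0xBE096 (21 bits → U+BE096).

U+BE096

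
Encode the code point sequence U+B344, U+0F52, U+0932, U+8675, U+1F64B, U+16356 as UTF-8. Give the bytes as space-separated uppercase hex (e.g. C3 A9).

U+B344: 3-byte form → EB 8D 84.
U+0F52: 3-byte form → E0 BD 92.
U+0932: 3-byte form → E0 A4 B2.
U+8675: 3-byte form → E8 99 B5.
U+1F64B: 4-byte form → F0 9F 99 8B.
U+16356: 4-byte form → F0 96 8D 96.
Concatenated (20 bytes): EB 8D 84 E0 BD 92 E0 A4 B2 E8 99 B5 F0 9F 99 8B F0 96 8D 96.

EB 8D 84 E0 BD 92 E0 A4 B2 E8 99 B5 F0 9F 99 8B F0 96 8D 96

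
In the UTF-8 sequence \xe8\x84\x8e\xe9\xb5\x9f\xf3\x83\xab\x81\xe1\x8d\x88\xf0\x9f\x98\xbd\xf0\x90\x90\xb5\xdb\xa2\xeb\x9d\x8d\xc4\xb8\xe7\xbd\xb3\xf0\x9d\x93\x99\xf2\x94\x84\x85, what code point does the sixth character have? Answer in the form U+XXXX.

Offset 0: leading byte 0xE8 = 11101000 → 3-byte char #1 = E8 84 8E.
Offset 3: leading byte 0xE9 = 11101001 → 3-byte char #2 = E9 B5 9F.
Offset 6: leading byte 0xF3 = 11110011 → 4-byte char #3 = F3 83 AB 81.
Offset 10: leading byte 0xE1 = 11100001 → 3-byte char #4 = E1 8D 88.
Offset 13: leading byte 0xF0 = 11110000 → 4-byte char #5 = F0 9F 98 BD.
Offset 17: leading byte 0xF0 = 11110000 → 4-byte char #6 = F0 90 90 B5.
Leading byte 0xF0 = 11110000 matches 11110xxx → 4-byte sequence.
Byte 1: 0xF0 = 11110000, payload 000 (3 bits).
Byte 2: 0x90 = 10010000 (10xxxxxx ✓), payload 010000.
Byte 3: 0x90 = 10010000 (10xxxxxx ✓), payload 010000.
Byte 4: 0xB5 = 10110101 (10xxxxxx ✓), payload 110101.
Concatenate: 000010000010000110101 = 0x10435 (21 bits → U+10435).

U+10435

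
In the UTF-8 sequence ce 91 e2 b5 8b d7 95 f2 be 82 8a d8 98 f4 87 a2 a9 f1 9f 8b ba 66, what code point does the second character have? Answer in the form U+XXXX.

U+2D4B

Offset 0: leading byte 0xCE = 11001110 → 2-byte char #1 = CE 91.
Offset 2: leading byte 0xE2 = 11100010 → 3-byte char #2 = E2 B5 8B.
Leading byte 0xE2 = 11100010 matches 1110xxxx → 3-byte sequence.
Byte 1: 0xE2 = 11100010, payload 0010 (4 bits).
Byte 2: 0xB5 = 10110101 (10xxxxxx ✓), payload 110101.
Byte 3: 0x8B = 10001011 (10xxxxxx ✓), payload 001011.
Concatenate: 0010110101001011 = 0x2D4B (16 bits → U+2D4B).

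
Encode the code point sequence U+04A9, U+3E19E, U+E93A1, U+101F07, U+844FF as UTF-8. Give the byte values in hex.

U+04A9: 2-byte form → D2 A9.
U+3E19E: 4-byte form → F0 BE 86 9E.
U+E93A1: 4-byte form → F3 A9 8E A1.
U+101F07: 4-byte form → F4 81 BC 87.
U+844FF: 4-byte form → F2 84 93 BF.
Concatenated (18 bytes): D2 A9 F0 BE 86 9E F3 A9 8E A1 F4 81 BC 87 F2 84 93 BF.

D2 A9 F0 BE 86 9E F3 A9 8E A1 F4 81 BC 87 F2 84 93 BF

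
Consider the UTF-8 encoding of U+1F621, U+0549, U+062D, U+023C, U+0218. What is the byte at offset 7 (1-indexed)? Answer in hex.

0xD8

1-indexed offset 7 is 0-indexed offset 6.
U+1F621 → 4-byte form F0 9F 98 A1 at offsets 0–3.
U+0549 → 2-byte form D5 89 at offsets 4–5.
U+062D → 2-byte form D8 AD at offsets 6–7.
Offset 6 falls in char 3's range; it's byte 1 of D8 AD = 0xD8.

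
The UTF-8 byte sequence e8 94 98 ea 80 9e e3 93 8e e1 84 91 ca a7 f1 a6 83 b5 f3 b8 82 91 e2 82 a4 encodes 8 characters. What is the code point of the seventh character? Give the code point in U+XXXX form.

Offset 0: leading byte 0xE8 = 11101000 → 3-byte char #1 = E8 94 98.
Offset 3: leading byte 0xEA = 11101010 → 3-byte char #2 = EA 80 9E.
Offset 6: leading byte 0xE3 = 11100011 → 3-byte char #3 = E3 93 8E.
Offset 9: leading byte 0xE1 = 11100001 → 3-byte char #4 = E1 84 91.
Offset 12: leading byte 0xCA = 11001010 → 2-byte char #5 = CA A7.
Offset 14: leading byte 0xF1 = 11110001 → 4-byte char #6 = F1 A6 83 B5.
Offset 18: leading byte 0xF3 = 11110011 → 4-byte char #7 = F3 B8 82 91.
Leading byte 0xF3 = 11110011 matches 11110xxx → 4-byte sequence.
Byte 1: 0xF3 = 11110011, payload 011 (3 bits).
Byte 2: 0xB8 = 10111000 (10xxxxxx ✓), payload 111000.
Byte 3: 0x82 = 10000010 (10xxxxxx ✓), payload 000010.
Byte 4: 0x91 = 10010001 (10xxxxxx ✓), payload 010001.
Concatenate: 011111000000010010001 = 0xF8091 (21 bits → U+F8091).

U+F8091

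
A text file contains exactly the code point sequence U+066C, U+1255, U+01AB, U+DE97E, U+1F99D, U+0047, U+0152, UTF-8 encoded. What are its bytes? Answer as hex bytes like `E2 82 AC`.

D9 AC E1 89 95 C6 AB F3 9E A5 BE F0 9F A6 9D 47 C5 92

U+066C: 2-byte form → D9 AC.
U+1255: 3-byte form → E1 89 95.
U+01AB: 2-byte form → C6 AB.
U+DE97E: 4-byte form → F3 9E A5 BE.
U+1F99D: 4-byte form → F0 9F A6 9D.
U+0047: 1-byte form → 47.
U+0152: 2-byte form → C5 92.
Concatenated (18 bytes): D9 AC E1 89 95 C6 AB F3 9E A5 BE F0 9F A6 9D 47 C5 92.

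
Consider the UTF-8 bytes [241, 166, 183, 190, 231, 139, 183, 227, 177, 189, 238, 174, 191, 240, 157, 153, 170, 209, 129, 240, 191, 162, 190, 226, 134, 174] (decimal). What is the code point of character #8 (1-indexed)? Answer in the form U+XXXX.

Offset 0: leading byte 0xF1 = 11110001 → 4-byte char #1 = F1 A6 B7 BE.
Offset 4: leading byte 0xE7 = 11100111 → 3-byte char #2 = E7 8B B7.
Offset 7: leading byte 0xE3 = 11100011 → 3-byte char #3 = E3 B1 BD.
Offset 10: leading byte 0xEE = 11101110 → 3-byte char #4 = EE AE BF.
Offset 13: leading byte 0xF0 = 11110000 → 4-byte char #5 = F0 9D 99 AA.
Offset 17: leading byte 0xD1 = 11010001 → 2-byte char #6 = D1 81.
Offset 19: leading byte 0xF0 = 11110000 → 4-byte char #7 = F0 BF A2 BE.
Offset 23: leading byte 0xE2 = 11100010 → 3-byte char #8 = E2 86 AE.
Leading byte 0xE2 = 11100010 matches 1110xxxx → 3-byte sequence.
Byte 1: 0xE2 = 11100010, payload 0010 (4 bits).
Byte 2: 0x86 = 10000110 (10xxxxxx ✓), payload 000110.
Byte 3: 0xAE = 10101110 (10xxxxxx ✓), payload 101110.
Concatenate: 0010000110101110 = 0x21AE (16 bits → U+21AE).

U+21AE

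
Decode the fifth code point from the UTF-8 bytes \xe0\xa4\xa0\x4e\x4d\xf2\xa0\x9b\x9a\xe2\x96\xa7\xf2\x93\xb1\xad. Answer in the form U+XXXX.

Offset 0: leading byte 0xE0 = 11100000 → 3-byte char #1 = E0 A4 A0.
Offset 3: leading byte 0x4E = 01001110 → 1-byte char #2 = 4E.
Offset 4: leading byte 0x4D = 01001101 → 1-byte char #3 = 4D.
Offset 5: leading byte 0xF2 = 11110010 → 4-byte char #4 = F2 A0 9B 9A.
Offset 9: leading byte 0xE2 = 11100010 → 3-byte char #5 = E2 96 A7.
Leading byte 0xE2 = 11100010 matches 1110xxxx → 3-byte sequence.
Byte 1: 0xE2 = 11100010, payload 0010 (4 bits).
Byte 2: 0x96 = 10010110 (10xxxxxx ✓), payload 010110.
Byte 3: 0xA7 = 10100111 (10xxxxxx ✓), payload 100111.
Concatenate: 0010010110100111 = 0x25A7 (16 bits → U+25A7).

U+25A7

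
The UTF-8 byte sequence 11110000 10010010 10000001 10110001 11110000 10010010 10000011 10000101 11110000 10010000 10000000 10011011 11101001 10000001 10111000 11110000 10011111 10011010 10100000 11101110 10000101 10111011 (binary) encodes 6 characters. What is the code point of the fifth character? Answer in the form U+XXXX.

U+1F6A0

Offset 0: leading byte 0xF0 = 11110000 → 4-byte char #1 = F0 92 81 B1.
Offset 4: leading byte 0xF0 = 11110000 → 4-byte char #2 = F0 92 83 85.
Offset 8: leading byte 0xF0 = 11110000 → 4-byte char #3 = F0 90 80 9B.
Offset 12: leading byte 0xE9 = 11101001 → 3-byte char #4 = E9 81 B8.
Offset 15: leading byte 0xF0 = 11110000 → 4-byte char #5 = F0 9F 9A A0.
Leading byte 0xF0 = 11110000 matches 11110xxx → 4-byte sequence.
Byte 1: 0xF0 = 11110000, payload 000 (3 bits).
Byte 2: 0x9F = 10011111 (10xxxxxx ✓), payload 011111.
Byte 3: 0x9A = 10011010 (10xxxxxx ✓), payload 011010.
Byte 4: 0xA0 = 10100000 (10xxxxxx ✓), payload 100000.
Concatenate: 000011111011010100000 = 0x1F6A0 (21 bits → U+1F6A0).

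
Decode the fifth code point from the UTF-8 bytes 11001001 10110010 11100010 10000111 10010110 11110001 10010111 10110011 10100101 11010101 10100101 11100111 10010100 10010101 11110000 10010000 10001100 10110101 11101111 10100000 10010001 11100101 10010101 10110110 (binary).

Offset 0: leading byte 0xC9 = 11001001 → 2-byte char #1 = C9 B2.
Offset 2: leading byte 0xE2 = 11100010 → 3-byte char #2 = E2 87 96.
Offset 5: leading byte 0xF1 = 11110001 → 4-byte char #3 = F1 97 B3 A5.
Offset 9: leading byte 0xD5 = 11010101 → 2-byte char #4 = D5 A5.
Offset 11: leading byte 0xE7 = 11100111 → 3-byte char #5 = E7 94 95.
Leading byte 0xE7 = 11100111 matches 1110xxxx → 3-byte sequence.
Byte 1: 0xE7 = 11100111, payload 0111 (4 bits).
Byte 2: 0x94 = 10010100 (10xxxxxx ✓), payload 010100.
Byte 3: 0x95 = 10010101 (10xxxxxx ✓), payload 010101.
Concatenate: 0111010100010101 = 0x7515 (16 bits → U+7515).

U+7515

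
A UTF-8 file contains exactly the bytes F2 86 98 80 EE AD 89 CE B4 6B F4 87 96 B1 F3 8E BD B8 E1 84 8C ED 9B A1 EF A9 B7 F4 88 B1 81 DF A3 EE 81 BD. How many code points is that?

Byte at offset 0: 0xF2 = 11110010 → 4-byte char (#1). Advance 4.
Byte at offset 4: 0xEE = 11101110 → 3-byte char (#2). Advance 3.
Byte at offset 7: 0xCE = 11001110 → 2-byte char (#3). Advance 2.
Byte at offset 9: 0x6B = 01101011 → 1-byte char (#4). Advance 1.
Byte at offset 10: 0xF4 = 11110100 → 4-byte char (#5). Advance 4.
Byte at offset 14: 0xF3 = 11110011 → 4-byte char (#6). Advance 4.
Byte at offset 18: 0xE1 = 11100001 → 3-byte char (#7). Advance 3.
Byte at offset 21: 0xED = 11101101 → 3-byte char (#8). Advance 3.
Byte at offset 24: 0xEF = 11101111 → 3-byte char (#9). Advance 3.
Byte at offset 27: 0xF4 = 11110100 → 4-byte char (#10). Advance 4.
Byte at offset 31: 0xDF = 11011111 → 2-byte char (#11). Advance 2.
Byte at offset 33: 0xEE = 11101110 → 3-byte char (#12). Advance 3.
Reached end at offset 36 after 12 code points.

12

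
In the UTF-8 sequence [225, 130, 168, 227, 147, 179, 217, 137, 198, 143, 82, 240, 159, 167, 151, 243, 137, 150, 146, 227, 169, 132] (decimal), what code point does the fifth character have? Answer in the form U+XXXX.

U+0052

Offset 0: leading byte 0xE1 = 11100001 → 3-byte char #1 = E1 82 A8.
Offset 3: leading byte 0xE3 = 11100011 → 3-byte char #2 = E3 93 B3.
Offset 6: leading byte 0xD9 = 11011001 → 2-byte char #3 = D9 89.
Offset 8: leading byte 0xC6 = 11000110 → 2-byte char #4 = C6 8F.
Offset 10: leading byte 0x52 = 01010010 → 1-byte char #5 = 52.
Leading byte 0x52 = 01010010 matches 0xxxxxxx → 1-byte sequence.
Byte 1: 0x52 = 01010010, payload 1010010 (7 bits).
Concatenate: 1010010 = 0x52 (7 bits → U+0052).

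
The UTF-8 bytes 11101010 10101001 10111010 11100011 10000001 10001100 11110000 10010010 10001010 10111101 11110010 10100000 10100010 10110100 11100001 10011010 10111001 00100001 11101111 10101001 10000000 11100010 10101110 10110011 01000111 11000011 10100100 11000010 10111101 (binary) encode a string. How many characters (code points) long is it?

11

Byte at offset 0: 0xEA = 11101010 → 3-byte char (#1). Advance 3.
Byte at offset 3: 0xE3 = 11100011 → 3-byte char (#2). Advance 3.
Byte at offset 6: 0xF0 = 11110000 → 4-byte char (#3). Advance 4.
Byte at offset 10: 0xF2 = 11110010 → 4-byte char (#4). Advance 4.
Byte at offset 14: 0xE1 = 11100001 → 3-byte char (#5). Advance 3.
Byte at offset 17: 0x21 = 00100001 → 1-byte char (#6). Advance 1.
Byte at offset 18: 0xEF = 11101111 → 3-byte char (#7). Advance 3.
Byte at offset 21: 0xE2 = 11100010 → 3-byte char (#8). Advance 3.
Byte at offset 24: 0x47 = 01000111 → 1-byte char (#9). Advance 1.
Byte at offset 25: 0xC3 = 11000011 → 2-byte char (#10). Advance 2.
Byte at offset 27: 0xC2 = 11000010 → 2-byte char (#11). Advance 2.
Reached end at offset 29 after 11 code points.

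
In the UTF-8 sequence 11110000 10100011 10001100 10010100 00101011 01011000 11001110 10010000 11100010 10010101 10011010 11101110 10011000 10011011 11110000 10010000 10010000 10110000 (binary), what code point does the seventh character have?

Offset 0: leading byte 0xF0 = 11110000 → 4-byte char #1 = F0 A3 8C 94.
Offset 4: leading byte 0x2B = 00101011 → 1-byte char #2 = 2B.
Offset 5: leading byte 0x58 = 01011000 → 1-byte char #3 = 58.
Offset 6: leading byte 0xCE = 11001110 → 2-byte char #4 = CE 90.
Offset 8: leading byte 0xE2 = 11100010 → 3-byte char #5 = E2 95 9A.
Offset 11: leading byte 0xEE = 11101110 → 3-byte char #6 = EE 98 9B.
Offset 14: leading byte 0xF0 = 11110000 → 4-byte char #7 = F0 90 90 B0.
Leading byte 0xF0 = 11110000 matches 11110xxx → 4-byte sequence.
Byte 1: 0xF0 = 11110000, payload 000 (3 bits).
Byte 2: 0x90 = 10010000 (10xxxxxx ✓), payload 010000.
Byte 3: 0x90 = 10010000 (10xxxxxx ✓), payload 010000.
Byte 4: 0xB0 = 10110000 (10xxxxxx ✓), payload 110000.
Concatenate: 000010000010000110000 = 0x10430 (21 bits → U+10430).

U+10430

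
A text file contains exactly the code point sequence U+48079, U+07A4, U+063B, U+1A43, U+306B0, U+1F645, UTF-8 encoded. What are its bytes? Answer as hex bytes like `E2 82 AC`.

U+48079: 4-byte form → F1 88 81 B9.
U+07A4: 2-byte form → DE A4.
U+063B: 2-byte form → D8 BB.
U+1A43: 3-byte form → E1 A9 83.
U+306B0: 4-byte form → F0 B0 9A B0.
U+1F645: 4-byte form → F0 9F 99 85.
Concatenated (19 bytes): F1 88 81 B9 DE A4 D8 BB E1 A9 83 F0 B0 9A B0 F0 9F 99 85.

F1 88 81 B9 DE A4 D8 BB E1 A9 83 F0 B0 9A B0 F0 9F 99 85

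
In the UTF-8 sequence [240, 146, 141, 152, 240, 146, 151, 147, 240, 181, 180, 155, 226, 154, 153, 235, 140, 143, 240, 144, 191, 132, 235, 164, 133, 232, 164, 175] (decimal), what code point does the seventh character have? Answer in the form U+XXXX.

Offset 0: leading byte 0xF0 = 11110000 → 4-byte char #1 = F0 92 8D 98.
Offset 4: leading byte 0xF0 = 11110000 → 4-byte char #2 = F0 92 97 93.
Offset 8: leading byte 0xF0 = 11110000 → 4-byte char #3 = F0 B5 B4 9B.
Offset 12: leading byte 0xE2 = 11100010 → 3-byte char #4 = E2 9A 99.
Offset 15: leading byte 0xEB = 11101011 → 3-byte char #5 = EB 8C 8F.
Offset 18: leading byte 0xF0 = 11110000 → 4-byte char #6 = F0 90 BF 84.
Offset 22: leading byte 0xEB = 11101011 → 3-byte char #7 = EB A4 85.
Leading byte 0xEB = 11101011 matches 1110xxxx → 3-byte sequence.
Byte 1: 0xEB = 11101011, payload 1011 (4 bits).
Byte 2: 0xA4 = 10100100 (10xxxxxx ✓), payload 100100.
Byte 3: 0x85 = 10000101 (10xxxxxx ✓), payload 000101.
Concatenate: 1011100100000101 = 0xB905 (16 bits → U+B905).

U+B905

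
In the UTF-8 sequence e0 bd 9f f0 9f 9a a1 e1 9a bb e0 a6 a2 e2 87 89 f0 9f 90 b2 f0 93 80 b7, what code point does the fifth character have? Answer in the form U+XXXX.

Offset 0: leading byte 0xE0 = 11100000 → 3-byte char #1 = E0 BD 9F.
Offset 3: leading byte 0xF0 = 11110000 → 4-byte char #2 = F0 9F 9A A1.
Offset 7: leading byte 0xE1 = 11100001 → 3-byte char #3 = E1 9A BB.
Offset 10: leading byte 0xE0 = 11100000 → 3-byte char #4 = E0 A6 A2.
Offset 13: leading byte 0xE2 = 11100010 → 3-byte char #5 = E2 87 89.
Leading byte 0xE2 = 11100010 matches 1110xxxx → 3-byte sequence.
Byte 1: 0xE2 = 11100010, payload 0010 (4 bits).
Byte 2: 0x87 = 10000111 (10xxxxxx ✓), payload 000111.
Byte 3: 0x89 = 10001001 (10xxxxxx ✓), payload 001001.
Concatenate: 0010000111001001 = 0x21C9 (16 bits → U+21C9).

U+21C9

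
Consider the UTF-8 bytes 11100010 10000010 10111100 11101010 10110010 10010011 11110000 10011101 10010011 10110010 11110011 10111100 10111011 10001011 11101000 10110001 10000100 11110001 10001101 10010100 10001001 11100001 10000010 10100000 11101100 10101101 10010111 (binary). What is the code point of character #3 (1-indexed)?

U+1D4F2

Offset 0: leading byte 0xE2 = 11100010 → 3-byte char #1 = E2 82 BC.
Offset 3: leading byte 0xEA = 11101010 → 3-byte char #2 = EA B2 93.
Offset 6: leading byte 0xF0 = 11110000 → 4-byte char #3 = F0 9D 93 B2.
Leading byte 0xF0 = 11110000 matches 11110xxx → 4-byte sequence.
Byte 1: 0xF0 = 11110000, payload 000 (3 bits).
Byte 2: 0x9D = 10011101 (10xxxxxx ✓), payload 011101.
Byte 3: 0x93 = 10010011 (10xxxxxx ✓), payload 010011.
Byte 4: 0xB2 = 10110010 (10xxxxxx ✓), payload 110010.
Concatenate: 000011101010011110010 = 0x1D4F2 (21 bits → U+1D4F2).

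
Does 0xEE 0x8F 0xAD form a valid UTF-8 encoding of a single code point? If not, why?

Leading byte 0xEE = 11101110 → 3-byte form.
Continuation bytes 0x8F=10001111, 0xAD=10101101 all match 10xxxxxx.
Decoded value 0xE3ED is ≥ 0x800 (shortest form) and not a surrogate.

valid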